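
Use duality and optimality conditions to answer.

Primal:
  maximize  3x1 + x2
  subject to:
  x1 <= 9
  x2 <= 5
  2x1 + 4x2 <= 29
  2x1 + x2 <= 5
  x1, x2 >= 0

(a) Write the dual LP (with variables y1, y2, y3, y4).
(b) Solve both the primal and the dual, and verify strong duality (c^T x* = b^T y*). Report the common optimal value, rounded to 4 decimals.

The standard primal-dual pair for 'max c^T x s.t. A x <= b, x >= 0' is:
  Dual:  min b^T y  s.t.  A^T y >= c,  y >= 0.

So the dual LP is:
  minimize  9y1 + 5y2 + 29y3 + 5y4
  subject to:
    y1 + 2y3 + 2y4 >= 3
    y2 + 4y3 + y4 >= 1
    y1, y2, y3, y4 >= 0

Solving the primal: x* = (2.5, 0).
  primal value c^T x* = 7.5.
Solving the dual: y* = (0, 0, 0, 1.5).
  dual value b^T y* = 7.5.
Strong duality: c^T x* = b^T y*. Confirmed.

7.5


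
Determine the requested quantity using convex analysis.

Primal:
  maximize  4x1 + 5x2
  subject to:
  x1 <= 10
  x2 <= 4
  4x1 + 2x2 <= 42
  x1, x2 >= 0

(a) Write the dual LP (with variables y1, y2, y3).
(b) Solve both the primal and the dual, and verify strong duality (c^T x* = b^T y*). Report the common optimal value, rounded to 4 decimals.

The standard primal-dual pair for 'max c^T x s.t. A x <= b, x >= 0' is:
  Dual:  min b^T y  s.t.  A^T y >= c,  y >= 0.

So the dual LP is:
  minimize  10y1 + 4y2 + 42y3
  subject to:
    y1 + 4y3 >= 4
    y2 + 2y3 >= 5
    y1, y2, y3 >= 0

Solving the primal: x* = (8.5, 4).
  primal value c^T x* = 54.
Solving the dual: y* = (0, 3, 1).
  dual value b^T y* = 54.
Strong duality: c^T x* = b^T y*. Confirmed.

54


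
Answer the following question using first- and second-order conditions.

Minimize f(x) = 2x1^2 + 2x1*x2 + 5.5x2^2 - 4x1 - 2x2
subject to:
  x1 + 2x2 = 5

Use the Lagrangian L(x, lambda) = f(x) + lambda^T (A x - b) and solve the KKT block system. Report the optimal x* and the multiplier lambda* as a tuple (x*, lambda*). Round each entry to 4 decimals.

Form the Lagrangian:
  L(x, lambda) = (1/2) x^T Q x + c^T x + lambda^T (A x - b)
Stationarity (grad_x L = 0): Q x + c + A^T lambda = 0.
Primal feasibility: A x = b.

This gives the KKT block system:
  [ Q   A^T ] [ x     ]   [-c ]
  [ A    0  ] [ lambda ] = [ b ]

Solving the linear system:
  x*      = (2.4737, 1.2632)
  lambda* = (-8.4211)
  f(x*)   = 14.8421

x* = (2.4737, 1.2632), lambda* = (-8.4211)


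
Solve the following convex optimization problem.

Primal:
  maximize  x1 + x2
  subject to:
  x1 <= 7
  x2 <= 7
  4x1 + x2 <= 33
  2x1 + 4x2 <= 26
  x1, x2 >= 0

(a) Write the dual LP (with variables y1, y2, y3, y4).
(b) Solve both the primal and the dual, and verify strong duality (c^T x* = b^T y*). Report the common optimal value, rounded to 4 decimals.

The standard primal-dual pair for 'max c^T x s.t. A x <= b, x >= 0' is:
  Dual:  min b^T y  s.t.  A^T y >= c,  y >= 0.

So the dual LP is:
  minimize  7y1 + 7y2 + 33y3 + 26y4
  subject to:
    y1 + 4y3 + 2y4 >= 1
    y2 + y3 + 4y4 >= 1
    y1, y2, y3, y4 >= 0

Solving the primal: x* = (7, 3).
  primal value c^T x* = 10.
Solving the dual: y* = (0.5, 0, 0, 0.25).
  dual value b^T y* = 10.
Strong duality: c^T x* = b^T y*. Confirmed.

10


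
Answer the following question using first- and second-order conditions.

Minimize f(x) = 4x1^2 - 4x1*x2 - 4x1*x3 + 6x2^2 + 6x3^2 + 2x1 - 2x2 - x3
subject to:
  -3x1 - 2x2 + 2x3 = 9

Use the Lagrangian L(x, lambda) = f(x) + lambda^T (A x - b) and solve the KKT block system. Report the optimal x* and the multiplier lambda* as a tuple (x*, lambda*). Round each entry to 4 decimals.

Form the Lagrangian:
  L(x, lambda) = (1/2) x^T Q x + c^T x + lambda^T (A x - b)
Stationarity (grad_x L = 0): Q x + c + A^T lambda = 0.
Primal feasibility: A x = b.

This gives the KKT block system:
  [ Q   A^T ] [ x     ]   [-c ]
  [ A    0  ] [ lambda ] = [ b ]

Solving the linear system:
  x*      = (-2.2434, -1.1903, -0.0553)
  lambda* = (-3.6549)
  f(x*)   = 15.4215

x* = (-2.2434, -1.1903, -0.0553), lambda* = (-3.6549)


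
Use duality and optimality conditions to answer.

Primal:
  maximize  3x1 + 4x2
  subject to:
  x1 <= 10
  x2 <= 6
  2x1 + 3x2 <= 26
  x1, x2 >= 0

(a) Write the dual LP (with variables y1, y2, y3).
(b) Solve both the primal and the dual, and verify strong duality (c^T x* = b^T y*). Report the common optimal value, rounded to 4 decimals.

The standard primal-dual pair for 'max c^T x s.t. A x <= b, x >= 0' is:
  Dual:  min b^T y  s.t.  A^T y >= c,  y >= 0.

So the dual LP is:
  minimize  10y1 + 6y2 + 26y3
  subject to:
    y1 + 2y3 >= 3
    y2 + 3y3 >= 4
    y1, y2, y3 >= 0

Solving the primal: x* = (10, 2).
  primal value c^T x* = 38.
Solving the dual: y* = (0.3333, 0, 1.3333).
  dual value b^T y* = 38.
Strong duality: c^T x* = b^T y*. Confirmed.

38


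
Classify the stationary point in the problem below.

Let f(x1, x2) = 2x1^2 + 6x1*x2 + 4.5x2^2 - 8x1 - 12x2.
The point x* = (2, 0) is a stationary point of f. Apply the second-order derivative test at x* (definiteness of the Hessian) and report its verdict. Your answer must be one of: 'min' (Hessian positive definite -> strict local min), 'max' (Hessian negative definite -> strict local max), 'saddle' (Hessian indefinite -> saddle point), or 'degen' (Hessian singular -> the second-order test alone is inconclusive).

Compute the Hessian H = grad^2 f:
  H = [[4, 6], [6, 9]]
Verify stationarity: grad f(x*) = H x* + g = (0, 0).
Eigenvalues of H: 0, 13.
H has a zero eigenvalue (singular; positive semidefinite but not definite), so H is neither positive definite, negative definite, nor indefinite. The second-order test alone is inconclusive -> degen.
(Indeed, f is constant along the null direction of H through x*, so x* is not a strict local extremum.)

degen


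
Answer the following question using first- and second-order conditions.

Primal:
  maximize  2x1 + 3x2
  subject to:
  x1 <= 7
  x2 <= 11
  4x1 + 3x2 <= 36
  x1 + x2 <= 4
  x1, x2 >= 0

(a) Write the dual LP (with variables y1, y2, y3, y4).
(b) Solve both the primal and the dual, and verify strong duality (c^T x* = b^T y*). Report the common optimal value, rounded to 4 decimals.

The standard primal-dual pair for 'max c^T x s.t. A x <= b, x >= 0' is:
  Dual:  min b^T y  s.t.  A^T y >= c,  y >= 0.

So the dual LP is:
  minimize  7y1 + 11y2 + 36y3 + 4y4
  subject to:
    y1 + 4y3 + y4 >= 2
    y2 + 3y3 + y4 >= 3
    y1, y2, y3, y4 >= 0

Solving the primal: x* = (0, 4).
  primal value c^T x* = 12.
Solving the dual: y* = (0, 0, 0, 3).
  dual value b^T y* = 12.
Strong duality: c^T x* = b^T y*. Confirmed.

12


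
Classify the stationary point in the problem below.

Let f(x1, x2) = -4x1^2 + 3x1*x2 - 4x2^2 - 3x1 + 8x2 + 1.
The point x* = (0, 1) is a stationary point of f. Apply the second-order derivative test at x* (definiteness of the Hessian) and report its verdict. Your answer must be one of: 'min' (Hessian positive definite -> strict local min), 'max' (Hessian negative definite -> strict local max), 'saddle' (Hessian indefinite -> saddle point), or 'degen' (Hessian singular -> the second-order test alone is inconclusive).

Compute the Hessian H = grad^2 f:
  H = [[-8, 3], [3, -8]]
Verify stationarity: grad f(x*) = H x* + g = (0, 0).
Eigenvalues of H: -11, -5.
Both eigenvalues < 0, so H is negative definite -> x* is a strict local max.

max


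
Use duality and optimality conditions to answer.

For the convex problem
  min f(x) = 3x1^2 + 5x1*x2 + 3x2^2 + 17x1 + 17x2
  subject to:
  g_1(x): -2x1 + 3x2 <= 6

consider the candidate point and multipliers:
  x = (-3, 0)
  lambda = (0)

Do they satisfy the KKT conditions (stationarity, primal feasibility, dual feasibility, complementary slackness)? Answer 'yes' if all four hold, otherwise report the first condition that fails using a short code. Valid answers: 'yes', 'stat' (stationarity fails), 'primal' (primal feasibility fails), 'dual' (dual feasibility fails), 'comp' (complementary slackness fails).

Gradient of f: grad f(x) = Q x + c = (-1, 2)
Constraint values g_i(x) = a_i^T x - b_i:
  g_1((-3, 0)) = 0
Stationarity residual: grad f(x) + sum_i lambda_i a_i = (-1, 2)
  -> stationarity FAILS
Primal feasibility (all g_i <= 0): OK
Dual feasibility (all lambda_i >= 0): OK
Complementary slackness (lambda_i * g_i(x) = 0 for all i): OK

Verdict: the first failing condition is stationarity -> stat.

stat


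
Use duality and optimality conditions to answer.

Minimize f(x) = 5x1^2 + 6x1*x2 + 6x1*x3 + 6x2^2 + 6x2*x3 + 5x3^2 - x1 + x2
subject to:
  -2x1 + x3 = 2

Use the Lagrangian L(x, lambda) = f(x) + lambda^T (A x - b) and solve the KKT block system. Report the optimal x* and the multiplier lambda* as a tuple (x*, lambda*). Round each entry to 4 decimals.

Form the Lagrangian:
  L(x, lambda) = (1/2) x^T Q x + c^T x + lambda^T (A x - b)
Stationarity (grad_x L = 0): Q x + c + A^T lambda = 0.
Primal feasibility: A x = b.

This gives the KKT block system:
  [ Q   A^T ] [ x     ]   [-c ]
  [ A    0  ] [ lambda ] = [ b ]

Solving the linear system:
  x*      = (-0.6702, -0.078, 0.6596)
  lambda* = (-2.1064)
  f(x*)   = 2.4025

x* = (-0.6702, -0.078, 0.6596), lambda* = (-2.1064)


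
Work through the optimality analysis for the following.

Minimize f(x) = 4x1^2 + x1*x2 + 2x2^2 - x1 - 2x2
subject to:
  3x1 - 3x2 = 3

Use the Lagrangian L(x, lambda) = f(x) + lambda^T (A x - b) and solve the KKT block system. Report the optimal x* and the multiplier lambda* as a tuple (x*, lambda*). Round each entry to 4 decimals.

Form the Lagrangian:
  L(x, lambda) = (1/2) x^T Q x + c^T x + lambda^T (A x - b)
Stationarity (grad_x L = 0): Q x + c + A^T lambda = 0.
Primal feasibility: A x = b.

This gives the KKT block system:
  [ Q   A^T ] [ x     ]   [-c ]
  [ A    0  ] [ lambda ] = [ b ]

Solving the linear system:
  x*      = (0.5714, -0.4286)
  lambda* = (-1.0476)
  f(x*)   = 1.7143

x* = (0.5714, -0.4286), lambda* = (-1.0476)


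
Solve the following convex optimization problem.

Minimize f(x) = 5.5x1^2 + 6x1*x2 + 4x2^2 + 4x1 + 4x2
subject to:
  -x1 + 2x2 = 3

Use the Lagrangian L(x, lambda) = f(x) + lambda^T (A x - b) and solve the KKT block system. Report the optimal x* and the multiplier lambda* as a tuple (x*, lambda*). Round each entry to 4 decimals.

Form the Lagrangian:
  L(x, lambda) = (1/2) x^T Q x + c^T x + lambda^T (A x - b)
Stationarity (grad_x L = 0): Q x + c + A^T lambda = 0.
Primal feasibility: A x = b.

This gives the KKT block system:
  [ Q   A^T ] [ x     ]   [-c ]
  [ A    0  ] [ lambda ] = [ b ]

Solving the linear system:
  x*      = (-1.1053, 0.9474)
  lambda* = (-2.4737)
  f(x*)   = 3.3947

x* = (-1.1053, 0.9474), lambda* = (-2.4737)


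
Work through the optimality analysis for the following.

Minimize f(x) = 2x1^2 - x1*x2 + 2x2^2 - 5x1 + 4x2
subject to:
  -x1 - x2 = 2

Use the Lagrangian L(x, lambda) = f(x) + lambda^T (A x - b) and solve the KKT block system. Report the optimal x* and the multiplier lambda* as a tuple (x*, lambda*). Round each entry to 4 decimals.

Form the Lagrangian:
  L(x, lambda) = (1/2) x^T Q x + c^T x + lambda^T (A x - b)
Stationarity (grad_x L = 0): Q x + c + A^T lambda = 0.
Primal feasibility: A x = b.

This gives the KKT block system:
  [ Q   A^T ] [ x     ]   [-c ]
  [ A    0  ] [ lambda ] = [ b ]

Solving the linear system:
  x*      = (-0.1, -1.9)
  lambda* = (-3.5)
  f(x*)   = -0.05

x* = (-0.1, -1.9), lambda* = (-3.5)


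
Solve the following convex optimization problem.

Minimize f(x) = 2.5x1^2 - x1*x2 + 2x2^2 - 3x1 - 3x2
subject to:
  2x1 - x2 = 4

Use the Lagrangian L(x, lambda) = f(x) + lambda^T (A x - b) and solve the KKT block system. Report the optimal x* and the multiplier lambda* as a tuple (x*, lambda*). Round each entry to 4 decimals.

Form the Lagrangian:
  L(x, lambda) = (1/2) x^T Q x + c^T x + lambda^T (A x - b)
Stationarity (grad_x L = 0): Q x + c + A^T lambda = 0.
Primal feasibility: A x = b.

This gives the KKT block system:
  [ Q   A^T ] [ x     ]   [-c ]
  [ A    0  ] [ lambda ] = [ b ]

Solving the linear system:
  x*      = (2.1765, 0.3529)
  lambda* = (-3.7647)
  f(x*)   = 3.7353

x* = (2.1765, 0.3529), lambda* = (-3.7647)


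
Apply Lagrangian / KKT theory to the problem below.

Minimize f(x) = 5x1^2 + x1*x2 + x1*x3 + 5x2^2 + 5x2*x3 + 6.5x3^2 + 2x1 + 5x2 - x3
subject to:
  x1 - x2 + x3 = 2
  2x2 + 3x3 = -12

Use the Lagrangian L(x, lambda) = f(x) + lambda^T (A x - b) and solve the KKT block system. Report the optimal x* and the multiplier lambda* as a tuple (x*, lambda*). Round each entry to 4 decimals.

Form the Lagrangian:
  L(x, lambda) = (1/2) x^T Q x + c^T x + lambda^T (A x - b)
Stationarity (grad_x L = 0): Q x + c + A^T lambda = 0.
Primal feasibility: A x = b.

This gives the KKT block system:
  [ Q   A^T ] [ x     ]   [-c ]
  [ A    0  ] [ lambda ] = [ b ]

Solving the linear system:
  x*      = (0.7807, -3.1316, -1.9123)
  lambda* = (-4.7632, 15.1667)
  f(x*)   = 89.6711

x* = (0.7807, -3.1316, -1.9123), lambda* = (-4.7632, 15.1667)


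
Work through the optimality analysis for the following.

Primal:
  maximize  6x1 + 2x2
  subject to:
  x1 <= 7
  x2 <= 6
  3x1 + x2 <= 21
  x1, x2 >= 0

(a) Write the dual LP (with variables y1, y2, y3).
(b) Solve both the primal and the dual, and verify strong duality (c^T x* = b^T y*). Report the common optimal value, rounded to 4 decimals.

The standard primal-dual pair for 'max c^T x s.t. A x <= b, x >= 0' is:
  Dual:  min b^T y  s.t.  A^T y >= c,  y >= 0.

So the dual LP is:
  minimize  7y1 + 6y2 + 21y3
  subject to:
    y1 + 3y3 >= 6
    y2 + y3 >= 2
    y1, y2, y3 >= 0

Solving the primal: x* = (7, 0).
  primal value c^T x* = 42.
Solving the dual: y* = (0, 0, 2).
  dual value b^T y* = 42.
Strong duality: c^T x* = b^T y*. Confirmed.

42


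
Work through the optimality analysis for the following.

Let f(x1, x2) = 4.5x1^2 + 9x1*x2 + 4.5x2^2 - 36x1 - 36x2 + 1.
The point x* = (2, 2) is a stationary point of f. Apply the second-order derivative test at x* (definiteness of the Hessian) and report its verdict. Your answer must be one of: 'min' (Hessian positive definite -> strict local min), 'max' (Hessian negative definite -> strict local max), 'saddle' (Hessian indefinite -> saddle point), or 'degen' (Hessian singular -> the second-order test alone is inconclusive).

Compute the Hessian H = grad^2 f:
  H = [[9, 9], [9, 9]]
Verify stationarity: grad f(x*) = H x* + g = (0, 0).
Eigenvalues of H: 0, 18.
H has a zero eigenvalue (singular; positive semidefinite but not definite), so H is neither positive definite, negative definite, nor indefinite. The second-order test alone is inconclusive -> degen.
(Indeed, f is constant along the null direction of H through x*, so x* is not a strict local extremum.)

degen


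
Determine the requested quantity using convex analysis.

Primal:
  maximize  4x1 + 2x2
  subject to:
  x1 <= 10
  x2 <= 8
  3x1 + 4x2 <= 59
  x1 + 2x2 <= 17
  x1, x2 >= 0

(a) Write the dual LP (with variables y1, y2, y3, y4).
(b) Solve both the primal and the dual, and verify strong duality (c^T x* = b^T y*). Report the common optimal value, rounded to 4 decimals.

The standard primal-dual pair for 'max c^T x s.t. A x <= b, x >= 0' is:
  Dual:  min b^T y  s.t.  A^T y >= c,  y >= 0.

So the dual LP is:
  minimize  10y1 + 8y2 + 59y3 + 17y4
  subject to:
    y1 + 3y3 + y4 >= 4
    y2 + 4y3 + 2y4 >= 2
    y1, y2, y3, y4 >= 0

Solving the primal: x* = (10, 3.5).
  primal value c^T x* = 47.
Solving the dual: y* = (3, 0, 0, 1).
  dual value b^T y* = 47.
Strong duality: c^T x* = b^T y*. Confirmed.

47


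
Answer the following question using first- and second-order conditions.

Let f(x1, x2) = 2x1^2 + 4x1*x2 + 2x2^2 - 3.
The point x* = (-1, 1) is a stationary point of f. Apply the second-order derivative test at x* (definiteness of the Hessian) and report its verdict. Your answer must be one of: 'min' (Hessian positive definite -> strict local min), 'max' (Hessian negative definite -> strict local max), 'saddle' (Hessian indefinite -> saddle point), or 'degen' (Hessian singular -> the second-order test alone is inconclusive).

Compute the Hessian H = grad^2 f:
  H = [[4, 4], [4, 4]]
Verify stationarity: grad f(x*) = H x* + g = (0, 0).
Eigenvalues of H: 0, 8.
H has a zero eigenvalue (singular; positive semidefinite but not definite), so H is neither positive definite, negative definite, nor indefinite. The second-order test alone is inconclusive -> degen.
(Indeed, f is constant along the null direction of H through x*, so x* is not a strict local extremum.)

degen


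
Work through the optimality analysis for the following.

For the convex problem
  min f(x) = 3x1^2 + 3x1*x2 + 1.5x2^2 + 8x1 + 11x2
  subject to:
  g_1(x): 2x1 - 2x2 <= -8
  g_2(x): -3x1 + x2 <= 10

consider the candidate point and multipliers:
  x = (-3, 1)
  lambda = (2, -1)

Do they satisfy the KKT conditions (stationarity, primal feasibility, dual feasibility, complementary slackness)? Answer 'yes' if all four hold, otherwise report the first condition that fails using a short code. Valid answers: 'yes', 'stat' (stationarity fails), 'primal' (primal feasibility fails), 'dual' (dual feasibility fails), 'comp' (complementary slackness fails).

Gradient of f: grad f(x) = Q x + c = (-7, 5)
Constraint values g_i(x) = a_i^T x - b_i:
  g_1((-3, 1)) = 0
  g_2((-3, 1)) = 0
Stationarity residual: grad f(x) + sum_i lambda_i a_i = (0, 0)
  -> stationarity OK
Primal feasibility (all g_i <= 0): OK
Dual feasibility (all lambda_i >= 0): FAILS
Complementary slackness (lambda_i * g_i(x) = 0 for all i): OK

Verdict: the first failing condition is dual_feasibility -> dual.

dual


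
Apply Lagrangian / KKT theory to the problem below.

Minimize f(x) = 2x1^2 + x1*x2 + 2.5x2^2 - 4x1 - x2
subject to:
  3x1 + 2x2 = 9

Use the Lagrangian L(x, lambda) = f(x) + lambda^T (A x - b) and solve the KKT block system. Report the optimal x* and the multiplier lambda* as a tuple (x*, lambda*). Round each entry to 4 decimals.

Form the Lagrangian:
  L(x, lambda) = (1/2) x^T Q x + c^T x + lambda^T (A x - b)
Stationarity (grad_x L = 0): Q x + c + A^T lambda = 0.
Primal feasibility: A x = b.

This gives the KKT block system:
  [ Q   A^T ] [ x     ]   [-c ]
  [ A    0  ] [ lambda ] = [ b ]

Solving the linear system:
  x*      = (2.5918, 0.6122)
  lambda* = (-2.3265)
  f(x*)   = 4.9796

x* = (2.5918, 0.6122), lambda* = (-2.3265)


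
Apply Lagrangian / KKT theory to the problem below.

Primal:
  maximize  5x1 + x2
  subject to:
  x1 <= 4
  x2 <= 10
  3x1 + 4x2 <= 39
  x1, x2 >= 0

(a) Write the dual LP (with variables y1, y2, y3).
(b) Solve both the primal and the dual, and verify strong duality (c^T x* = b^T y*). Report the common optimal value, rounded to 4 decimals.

The standard primal-dual pair for 'max c^T x s.t. A x <= b, x >= 0' is:
  Dual:  min b^T y  s.t.  A^T y >= c,  y >= 0.

So the dual LP is:
  minimize  4y1 + 10y2 + 39y3
  subject to:
    y1 + 3y3 >= 5
    y2 + 4y3 >= 1
    y1, y2, y3 >= 0

Solving the primal: x* = (4, 6.75).
  primal value c^T x* = 26.75.
Solving the dual: y* = (4.25, 0, 0.25).
  dual value b^T y* = 26.75.
Strong duality: c^T x* = b^T y*. Confirmed.

26.75


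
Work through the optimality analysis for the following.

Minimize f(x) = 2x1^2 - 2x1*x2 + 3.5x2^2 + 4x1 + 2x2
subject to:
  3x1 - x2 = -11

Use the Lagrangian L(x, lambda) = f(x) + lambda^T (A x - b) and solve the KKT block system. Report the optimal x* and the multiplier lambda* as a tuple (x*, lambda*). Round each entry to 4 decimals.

Form the Lagrangian:
  L(x, lambda) = (1/2) x^T Q x + c^T x + lambda^T (A x - b)
Stationarity (grad_x L = 0): Q x + c + A^T lambda = 0.
Primal feasibility: A x = b.

This gives the KKT block system:
  [ Q   A^T ] [ x     ]   [-c ]
  [ A    0  ] [ lambda ] = [ b ]

Solving the linear system:
  x*      = (-3.9818, -0.9455)
  lambda* = (3.3455)
  f(x*)   = 9.4909

x* = (-3.9818, -0.9455), lambda* = (3.3455)


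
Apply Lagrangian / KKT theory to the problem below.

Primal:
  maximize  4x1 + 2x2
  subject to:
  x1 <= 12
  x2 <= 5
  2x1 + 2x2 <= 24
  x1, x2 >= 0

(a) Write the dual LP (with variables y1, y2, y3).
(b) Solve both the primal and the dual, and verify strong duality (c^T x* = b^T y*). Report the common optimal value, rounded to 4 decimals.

The standard primal-dual pair for 'max c^T x s.t. A x <= b, x >= 0' is:
  Dual:  min b^T y  s.t.  A^T y >= c,  y >= 0.

So the dual LP is:
  minimize  12y1 + 5y2 + 24y3
  subject to:
    y1 + 2y3 >= 4
    y2 + 2y3 >= 2
    y1, y2, y3 >= 0

Solving the primal: x* = (12, 0).
  primal value c^T x* = 48.
Solving the dual: y* = (2, 0, 1).
  dual value b^T y* = 48.
Strong duality: c^T x* = b^T y*. Confirmed.

48


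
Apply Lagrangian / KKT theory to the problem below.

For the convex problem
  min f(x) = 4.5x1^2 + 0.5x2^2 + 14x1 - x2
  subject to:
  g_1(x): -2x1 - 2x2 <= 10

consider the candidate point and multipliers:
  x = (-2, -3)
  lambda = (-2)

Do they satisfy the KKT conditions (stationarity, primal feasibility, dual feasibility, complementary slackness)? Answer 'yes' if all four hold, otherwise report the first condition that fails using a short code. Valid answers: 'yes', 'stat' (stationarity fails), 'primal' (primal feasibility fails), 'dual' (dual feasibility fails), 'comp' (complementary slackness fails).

Gradient of f: grad f(x) = Q x + c = (-4, -4)
Constraint values g_i(x) = a_i^T x - b_i:
  g_1((-2, -3)) = 0
Stationarity residual: grad f(x) + sum_i lambda_i a_i = (0, 0)
  -> stationarity OK
Primal feasibility (all g_i <= 0): OK
Dual feasibility (all lambda_i >= 0): FAILS
Complementary slackness (lambda_i * g_i(x) = 0 for all i): OK

Verdict: the first failing condition is dual_feasibility -> dual.

dual


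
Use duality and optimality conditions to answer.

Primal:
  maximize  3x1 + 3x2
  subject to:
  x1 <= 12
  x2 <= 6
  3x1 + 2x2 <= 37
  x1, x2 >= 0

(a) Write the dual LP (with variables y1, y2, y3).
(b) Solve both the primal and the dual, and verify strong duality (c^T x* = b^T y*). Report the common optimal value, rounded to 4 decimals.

The standard primal-dual pair for 'max c^T x s.t. A x <= b, x >= 0' is:
  Dual:  min b^T y  s.t.  A^T y >= c,  y >= 0.

So the dual LP is:
  minimize  12y1 + 6y2 + 37y3
  subject to:
    y1 + 3y3 >= 3
    y2 + 2y3 >= 3
    y1, y2, y3 >= 0

Solving the primal: x* = (8.3333, 6).
  primal value c^T x* = 43.
Solving the dual: y* = (0, 1, 1).
  dual value b^T y* = 43.
Strong duality: c^T x* = b^T y*. Confirmed.

43


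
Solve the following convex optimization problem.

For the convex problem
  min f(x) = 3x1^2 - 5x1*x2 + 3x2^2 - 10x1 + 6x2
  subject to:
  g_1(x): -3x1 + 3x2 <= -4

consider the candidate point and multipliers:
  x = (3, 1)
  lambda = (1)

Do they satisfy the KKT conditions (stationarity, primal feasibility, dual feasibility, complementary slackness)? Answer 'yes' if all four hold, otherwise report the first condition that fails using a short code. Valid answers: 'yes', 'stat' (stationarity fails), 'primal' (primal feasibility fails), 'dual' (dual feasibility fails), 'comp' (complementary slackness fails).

Gradient of f: grad f(x) = Q x + c = (3, -3)
Constraint values g_i(x) = a_i^T x - b_i:
  g_1((3, 1)) = -2
Stationarity residual: grad f(x) + sum_i lambda_i a_i = (0, 0)
  -> stationarity OK
Primal feasibility (all g_i <= 0): OK
Dual feasibility (all lambda_i >= 0): OK
Complementary slackness (lambda_i * g_i(x) = 0 for all i): FAILS

Verdict: the first failing condition is complementary_slackness -> comp.

comp


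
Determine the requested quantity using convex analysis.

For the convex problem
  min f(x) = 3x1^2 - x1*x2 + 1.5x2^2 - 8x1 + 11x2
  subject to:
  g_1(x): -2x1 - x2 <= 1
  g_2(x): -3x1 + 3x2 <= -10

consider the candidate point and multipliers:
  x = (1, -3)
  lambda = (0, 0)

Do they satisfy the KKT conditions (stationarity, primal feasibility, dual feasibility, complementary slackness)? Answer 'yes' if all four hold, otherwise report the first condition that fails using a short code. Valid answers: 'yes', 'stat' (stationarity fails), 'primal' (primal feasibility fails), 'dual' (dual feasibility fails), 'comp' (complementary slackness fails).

Gradient of f: grad f(x) = Q x + c = (1, 1)
Constraint values g_i(x) = a_i^T x - b_i:
  g_1((1, -3)) = 0
  g_2((1, -3)) = -2
Stationarity residual: grad f(x) + sum_i lambda_i a_i = (1, 1)
  -> stationarity FAILS
Primal feasibility (all g_i <= 0): OK
Dual feasibility (all lambda_i >= 0): OK
Complementary slackness (lambda_i * g_i(x) = 0 for all i): OK

Verdict: the first failing condition is stationarity -> stat.

stat


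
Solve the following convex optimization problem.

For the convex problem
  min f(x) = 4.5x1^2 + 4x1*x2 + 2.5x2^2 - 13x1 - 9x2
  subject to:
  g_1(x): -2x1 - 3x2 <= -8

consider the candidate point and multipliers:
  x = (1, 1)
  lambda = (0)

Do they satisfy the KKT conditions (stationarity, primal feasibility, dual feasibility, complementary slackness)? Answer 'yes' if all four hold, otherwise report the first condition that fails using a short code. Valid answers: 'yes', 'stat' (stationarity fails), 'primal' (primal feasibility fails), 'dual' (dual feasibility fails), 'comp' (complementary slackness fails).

Gradient of f: grad f(x) = Q x + c = (0, 0)
Constraint values g_i(x) = a_i^T x - b_i:
  g_1((1, 1)) = 3
Stationarity residual: grad f(x) + sum_i lambda_i a_i = (0, 0)
  -> stationarity OK
Primal feasibility (all g_i <= 0): FAILS
Dual feasibility (all lambda_i >= 0): OK
Complementary slackness (lambda_i * g_i(x) = 0 for all i): OK

Verdict: the first failing condition is primal_feasibility -> primal.

primal


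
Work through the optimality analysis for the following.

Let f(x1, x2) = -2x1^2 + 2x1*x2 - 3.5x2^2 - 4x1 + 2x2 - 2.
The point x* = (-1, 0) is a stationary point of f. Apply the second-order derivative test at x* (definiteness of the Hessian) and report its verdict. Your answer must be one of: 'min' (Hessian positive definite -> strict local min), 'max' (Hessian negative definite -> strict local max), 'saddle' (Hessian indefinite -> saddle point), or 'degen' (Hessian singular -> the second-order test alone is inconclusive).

Compute the Hessian H = grad^2 f:
  H = [[-4, 2], [2, -7]]
Verify stationarity: grad f(x*) = H x* + g = (0, 0).
Eigenvalues of H: -8, -3.
Both eigenvalues < 0, so H is negative definite -> x* is a strict local max.

max


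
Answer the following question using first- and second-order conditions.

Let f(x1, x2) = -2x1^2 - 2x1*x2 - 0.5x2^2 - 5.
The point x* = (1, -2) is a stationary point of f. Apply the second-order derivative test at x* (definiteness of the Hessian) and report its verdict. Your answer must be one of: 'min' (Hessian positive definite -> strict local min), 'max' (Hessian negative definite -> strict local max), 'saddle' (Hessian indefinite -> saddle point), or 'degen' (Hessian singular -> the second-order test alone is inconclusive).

Compute the Hessian H = grad^2 f:
  H = [[-4, -2], [-2, -1]]
Verify stationarity: grad f(x*) = H x* + g = (0, 0).
Eigenvalues of H: -5, 0.
H has a zero eigenvalue (singular; negative semidefinite but not definite), so H is neither positive definite, negative definite, nor indefinite. The second-order test alone is inconclusive -> degen.
(Indeed, f is constant along the null direction of H through x*, so x* is not a strict local extremum.)

degen


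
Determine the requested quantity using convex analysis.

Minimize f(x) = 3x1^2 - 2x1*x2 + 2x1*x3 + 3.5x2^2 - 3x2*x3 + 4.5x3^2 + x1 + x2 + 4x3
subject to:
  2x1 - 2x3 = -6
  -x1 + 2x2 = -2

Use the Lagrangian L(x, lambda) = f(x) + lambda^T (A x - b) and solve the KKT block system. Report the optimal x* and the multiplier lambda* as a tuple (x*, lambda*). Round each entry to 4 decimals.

Form the Lagrangian:
  L(x, lambda) = (1/2) x^T Q x + c^T x + lambda^T (A x - b)
Stationarity (grad_x L = 0): Q x + c + A^T lambda = 0.
Primal feasibility: A x = b.

This gives the KKT block system:
  [ Q   A^T ] [ x     ]   [-c ]
  [ A    0  ] [ lambda ] = [ b ]

Solving the linear system:
  x*      = (-2.254, -2.127, 0.746)
  lambda* = (6.2937, 5.8095)
  f(x*)   = 23.9921

x* = (-2.254, -2.127, 0.746), lambda* = (6.2937, 5.8095)


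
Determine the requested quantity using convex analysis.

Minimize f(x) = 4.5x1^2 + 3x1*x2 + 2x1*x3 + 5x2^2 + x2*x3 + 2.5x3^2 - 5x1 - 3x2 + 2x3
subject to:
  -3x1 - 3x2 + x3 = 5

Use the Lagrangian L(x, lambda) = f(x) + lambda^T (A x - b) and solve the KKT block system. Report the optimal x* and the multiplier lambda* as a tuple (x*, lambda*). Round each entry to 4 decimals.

Form the Lagrangian:
  L(x, lambda) = (1/2) x^T Q x + c^T x + lambda^T (A x - b)
Stationarity (grad_x L = 0): Q x + c + A^T lambda = 0.
Primal feasibility: A x = b.

This gives the KKT block system:
  [ Q   A^T ] [ x     ]   [-c ]
  [ A    0  ] [ lambda ] = [ b ]

Solving the linear system:
  x*      = (-0.6628, -0.7413, 0.7876)
  lambda* = (-3.8713)
  f(x*)   = 13.2349

x* = (-0.6628, -0.7413, 0.7876), lambda* = (-3.8713)


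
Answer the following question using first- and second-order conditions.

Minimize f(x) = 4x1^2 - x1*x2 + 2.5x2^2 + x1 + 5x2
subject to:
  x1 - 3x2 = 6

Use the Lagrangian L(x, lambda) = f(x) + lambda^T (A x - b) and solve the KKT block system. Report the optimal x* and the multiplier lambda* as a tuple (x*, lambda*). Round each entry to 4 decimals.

Form the Lagrangian:
  L(x, lambda) = (1/2) x^T Q x + c^T x + lambda^T (A x - b)
Stationarity (grad_x L = 0): Q x + c + A^T lambda = 0.
Primal feasibility: A x = b.

This gives the KKT block system:
  [ Q   A^T ] [ x     ]   [-c ]
  [ A    0  ] [ lambda ] = [ b ]

Solving the linear system:
  x*      = (-0.169, -2.0563)
  lambda* = (-1.7042)
  f(x*)   = -0.1127

x* = (-0.169, -2.0563), lambda* = (-1.7042)


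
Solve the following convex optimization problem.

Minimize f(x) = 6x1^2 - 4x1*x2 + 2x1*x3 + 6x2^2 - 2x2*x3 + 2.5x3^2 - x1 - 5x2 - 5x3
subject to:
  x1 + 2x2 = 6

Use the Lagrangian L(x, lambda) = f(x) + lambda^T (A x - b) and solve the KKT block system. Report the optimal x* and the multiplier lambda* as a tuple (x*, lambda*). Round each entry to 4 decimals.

Form the Lagrangian:
  L(x, lambda) = (1/2) x^T Q x + c^T x + lambda^T (A x - b)
Stationarity (grad_x L = 0): Q x + c + A^T lambda = 0.
Primal feasibility: A x = b.

This gives the KKT block system:
  [ Q   A^T ] [ x     ]   [-c ]
  [ A    0  ] [ lambda ] = [ b ]

Solving the linear system:
  x*      = (1.2733, 2.3634, 1.436)
  lambda* = (-7.6977)
  f(x*)   = 12.9578

x* = (1.2733, 2.3634, 1.436), lambda* = (-7.6977)


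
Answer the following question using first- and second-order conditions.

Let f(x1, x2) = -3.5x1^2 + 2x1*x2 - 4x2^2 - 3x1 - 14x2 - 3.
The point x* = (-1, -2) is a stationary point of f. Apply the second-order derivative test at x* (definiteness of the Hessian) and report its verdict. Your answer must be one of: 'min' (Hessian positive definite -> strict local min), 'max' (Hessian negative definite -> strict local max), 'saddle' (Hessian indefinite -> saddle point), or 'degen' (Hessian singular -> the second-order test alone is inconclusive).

Compute the Hessian H = grad^2 f:
  H = [[-7, 2], [2, -8]]
Verify stationarity: grad f(x*) = H x* + g = (0, 0).
Eigenvalues of H: -9.5616, -5.4384.
Both eigenvalues < 0, so H is negative definite -> x* is a strict local max.

max


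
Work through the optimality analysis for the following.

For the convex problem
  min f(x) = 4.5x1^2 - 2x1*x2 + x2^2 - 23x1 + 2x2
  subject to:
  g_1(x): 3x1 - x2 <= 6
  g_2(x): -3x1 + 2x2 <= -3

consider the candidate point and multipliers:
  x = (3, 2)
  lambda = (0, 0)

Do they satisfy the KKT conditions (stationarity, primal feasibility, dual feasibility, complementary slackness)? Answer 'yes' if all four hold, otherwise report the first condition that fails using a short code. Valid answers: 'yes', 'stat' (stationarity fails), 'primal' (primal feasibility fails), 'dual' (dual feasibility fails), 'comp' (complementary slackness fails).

Gradient of f: grad f(x) = Q x + c = (0, 0)
Constraint values g_i(x) = a_i^T x - b_i:
  g_1((3, 2)) = 1
  g_2((3, 2)) = -2
Stationarity residual: grad f(x) + sum_i lambda_i a_i = (0, 0)
  -> stationarity OK
Primal feasibility (all g_i <= 0): FAILS
Dual feasibility (all lambda_i >= 0): OK
Complementary slackness (lambda_i * g_i(x) = 0 for all i): OK

Verdict: the first failing condition is primal_feasibility -> primal.

primal


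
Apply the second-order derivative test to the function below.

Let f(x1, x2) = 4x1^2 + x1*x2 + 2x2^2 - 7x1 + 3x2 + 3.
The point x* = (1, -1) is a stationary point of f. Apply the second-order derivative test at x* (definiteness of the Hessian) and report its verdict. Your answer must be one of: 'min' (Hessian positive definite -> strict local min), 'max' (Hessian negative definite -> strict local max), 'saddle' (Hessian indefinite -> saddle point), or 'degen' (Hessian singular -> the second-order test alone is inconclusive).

Compute the Hessian H = grad^2 f:
  H = [[8, 1], [1, 4]]
Verify stationarity: grad f(x*) = H x* + g = (0, 0).
Eigenvalues of H: 3.7639, 8.2361.
Both eigenvalues > 0, so H is positive definite -> x* is a strict local min.

min


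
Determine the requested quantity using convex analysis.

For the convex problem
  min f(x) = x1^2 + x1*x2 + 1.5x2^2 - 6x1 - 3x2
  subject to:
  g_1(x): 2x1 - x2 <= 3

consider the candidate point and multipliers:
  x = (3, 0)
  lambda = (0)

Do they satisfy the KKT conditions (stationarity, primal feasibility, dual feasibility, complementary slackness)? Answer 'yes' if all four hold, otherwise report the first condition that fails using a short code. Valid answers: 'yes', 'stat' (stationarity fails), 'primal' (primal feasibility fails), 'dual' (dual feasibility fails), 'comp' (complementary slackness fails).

Gradient of f: grad f(x) = Q x + c = (0, 0)
Constraint values g_i(x) = a_i^T x - b_i:
  g_1((3, 0)) = 3
Stationarity residual: grad f(x) + sum_i lambda_i a_i = (0, 0)
  -> stationarity OK
Primal feasibility (all g_i <= 0): FAILS
Dual feasibility (all lambda_i >= 0): OK
Complementary slackness (lambda_i * g_i(x) = 0 for all i): OK

Verdict: the first failing condition is primal_feasibility -> primal.

primal


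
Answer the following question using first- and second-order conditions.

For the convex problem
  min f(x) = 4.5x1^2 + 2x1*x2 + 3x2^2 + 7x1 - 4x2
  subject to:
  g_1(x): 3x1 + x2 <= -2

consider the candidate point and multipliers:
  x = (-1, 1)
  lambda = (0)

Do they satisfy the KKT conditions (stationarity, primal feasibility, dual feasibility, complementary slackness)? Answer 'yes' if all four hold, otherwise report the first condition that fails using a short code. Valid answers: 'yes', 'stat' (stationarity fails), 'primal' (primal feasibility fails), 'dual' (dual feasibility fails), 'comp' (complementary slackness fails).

Gradient of f: grad f(x) = Q x + c = (0, 0)
Constraint values g_i(x) = a_i^T x - b_i:
  g_1((-1, 1)) = 0
Stationarity residual: grad f(x) + sum_i lambda_i a_i = (0, 0)
  -> stationarity OK
Primal feasibility (all g_i <= 0): OK
Dual feasibility (all lambda_i >= 0): OK
Complementary slackness (lambda_i * g_i(x) = 0 for all i): OK

Verdict: yes, KKT holds.

yes


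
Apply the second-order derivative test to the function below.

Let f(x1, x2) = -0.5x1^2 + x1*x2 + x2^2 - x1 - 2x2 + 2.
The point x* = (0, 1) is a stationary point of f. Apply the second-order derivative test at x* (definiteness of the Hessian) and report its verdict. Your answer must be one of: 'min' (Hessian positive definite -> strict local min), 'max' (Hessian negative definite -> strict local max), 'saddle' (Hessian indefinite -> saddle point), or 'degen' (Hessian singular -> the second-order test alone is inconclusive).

Compute the Hessian H = grad^2 f:
  H = [[-1, 1], [1, 2]]
Verify stationarity: grad f(x*) = H x* + g = (0, 0).
Eigenvalues of H: -1.3028, 2.3028.
Eigenvalues have mixed signs, so H is indefinite -> x* is a saddle point.

saddle


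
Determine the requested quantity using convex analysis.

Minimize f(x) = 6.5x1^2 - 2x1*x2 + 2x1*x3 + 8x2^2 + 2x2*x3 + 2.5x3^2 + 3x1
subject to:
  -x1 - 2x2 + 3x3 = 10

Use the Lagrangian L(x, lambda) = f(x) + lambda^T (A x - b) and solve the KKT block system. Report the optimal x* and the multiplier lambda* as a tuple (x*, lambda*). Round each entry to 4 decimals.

Form the Lagrangian:
  L(x, lambda) = (1/2) x^T Q x + c^T x + lambda^T (A x - b)
Stationarity (grad_x L = 0): Q x + c + A^T lambda = 0.
Primal feasibility: A x = b.

This gives the KKT block system:
  [ Q   A^T ] [ x     ]   [-c ]
  [ A    0  ] [ lambda ] = [ b ]

Solving the linear system:
  x*      = (-0.9627, -0.7999, 2.4792)
  lambda* = (-2.957)
  f(x*)   = 13.3407

x* = (-0.9627, -0.7999, 2.4792), lambda* = (-2.957)


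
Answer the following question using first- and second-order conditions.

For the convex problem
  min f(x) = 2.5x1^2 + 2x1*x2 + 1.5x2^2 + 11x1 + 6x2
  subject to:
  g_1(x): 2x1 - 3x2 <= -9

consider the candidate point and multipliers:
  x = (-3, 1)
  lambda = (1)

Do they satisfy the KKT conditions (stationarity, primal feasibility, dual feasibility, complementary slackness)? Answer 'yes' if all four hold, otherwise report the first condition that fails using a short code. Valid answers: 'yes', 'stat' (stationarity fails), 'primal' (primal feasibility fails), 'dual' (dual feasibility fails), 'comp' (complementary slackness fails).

Gradient of f: grad f(x) = Q x + c = (-2, 3)
Constraint values g_i(x) = a_i^T x - b_i:
  g_1((-3, 1)) = 0
Stationarity residual: grad f(x) + sum_i lambda_i a_i = (0, 0)
  -> stationarity OK
Primal feasibility (all g_i <= 0): OK
Dual feasibility (all lambda_i >= 0): OK
Complementary slackness (lambda_i * g_i(x) = 0 for all i): OK

Verdict: yes, KKT holds.

yes


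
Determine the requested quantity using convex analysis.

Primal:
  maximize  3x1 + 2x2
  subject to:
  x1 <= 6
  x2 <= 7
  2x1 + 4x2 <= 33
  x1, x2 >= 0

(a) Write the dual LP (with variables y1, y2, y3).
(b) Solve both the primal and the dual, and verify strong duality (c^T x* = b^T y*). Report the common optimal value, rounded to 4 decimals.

The standard primal-dual pair for 'max c^T x s.t. A x <= b, x >= 0' is:
  Dual:  min b^T y  s.t.  A^T y >= c,  y >= 0.

So the dual LP is:
  minimize  6y1 + 7y2 + 33y3
  subject to:
    y1 + 2y3 >= 3
    y2 + 4y3 >= 2
    y1, y2, y3 >= 0

Solving the primal: x* = (6, 5.25).
  primal value c^T x* = 28.5.
Solving the dual: y* = (2, 0, 0.5).
  dual value b^T y* = 28.5.
Strong duality: c^T x* = b^T y*. Confirmed.

28.5


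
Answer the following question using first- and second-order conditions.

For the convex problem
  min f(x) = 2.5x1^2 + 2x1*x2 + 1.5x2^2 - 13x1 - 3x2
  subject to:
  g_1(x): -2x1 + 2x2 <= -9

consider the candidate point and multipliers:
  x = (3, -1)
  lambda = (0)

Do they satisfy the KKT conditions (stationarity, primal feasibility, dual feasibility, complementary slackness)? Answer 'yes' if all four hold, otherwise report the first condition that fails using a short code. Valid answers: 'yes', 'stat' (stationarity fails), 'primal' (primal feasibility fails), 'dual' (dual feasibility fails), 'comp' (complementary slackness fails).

Gradient of f: grad f(x) = Q x + c = (0, 0)
Constraint values g_i(x) = a_i^T x - b_i:
  g_1((3, -1)) = 1
Stationarity residual: grad f(x) + sum_i lambda_i a_i = (0, 0)
  -> stationarity OK
Primal feasibility (all g_i <= 0): FAILS
Dual feasibility (all lambda_i >= 0): OK
Complementary slackness (lambda_i * g_i(x) = 0 for all i): OK

Verdict: the first failing condition is primal_feasibility -> primal.

primal


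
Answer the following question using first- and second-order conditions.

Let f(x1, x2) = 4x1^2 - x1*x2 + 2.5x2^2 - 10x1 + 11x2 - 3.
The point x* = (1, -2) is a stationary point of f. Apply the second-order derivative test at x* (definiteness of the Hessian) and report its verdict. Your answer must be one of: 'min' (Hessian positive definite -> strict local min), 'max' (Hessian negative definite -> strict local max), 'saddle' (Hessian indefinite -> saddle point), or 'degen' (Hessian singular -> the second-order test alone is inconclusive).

Compute the Hessian H = grad^2 f:
  H = [[8, -1], [-1, 5]]
Verify stationarity: grad f(x*) = H x* + g = (0, 0).
Eigenvalues of H: 4.6972, 8.3028.
Both eigenvalues > 0, so H is positive definite -> x* is a strict local min.

min


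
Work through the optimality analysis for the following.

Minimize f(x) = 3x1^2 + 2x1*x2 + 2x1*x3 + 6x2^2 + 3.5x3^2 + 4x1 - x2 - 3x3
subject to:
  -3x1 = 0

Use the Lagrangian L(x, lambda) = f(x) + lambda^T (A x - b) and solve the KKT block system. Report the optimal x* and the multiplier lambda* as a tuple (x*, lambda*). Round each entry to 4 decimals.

Form the Lagrangian:
  L(x, lambda) = (1/2) x^T Q x + c^T x + lambda^T (A x - b)
Stationarity (grad_x L = 0): Q x + c + A^T lambda = 0.
Primal feasibility: A x = b.

This gives the KKT block system:
  [ Q   A^T ] [ x     ]   [-c ]
  [ A    0  ] [ lambda ] = [ b ]

Solving the linear system:
  x*      = (0, 0.0833, 0.4286)
  lambda* = (1.6746)
  f(x*)   = -0.6845

x* = (0, 0.0833, 0.4286), lambda* = (1.6746)
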